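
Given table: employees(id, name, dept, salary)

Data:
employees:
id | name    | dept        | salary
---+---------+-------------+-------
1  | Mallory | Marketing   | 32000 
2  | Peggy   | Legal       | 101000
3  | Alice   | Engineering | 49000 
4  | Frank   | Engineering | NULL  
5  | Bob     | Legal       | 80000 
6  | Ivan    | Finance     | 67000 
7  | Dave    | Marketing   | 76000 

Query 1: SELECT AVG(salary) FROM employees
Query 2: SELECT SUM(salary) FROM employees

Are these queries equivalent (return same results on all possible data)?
No, not equivalent

Query 1 returns: [(67500.0,)]
Query 2 returns: [(405000,)]

Reason: AVG vs SUM give different aggregate values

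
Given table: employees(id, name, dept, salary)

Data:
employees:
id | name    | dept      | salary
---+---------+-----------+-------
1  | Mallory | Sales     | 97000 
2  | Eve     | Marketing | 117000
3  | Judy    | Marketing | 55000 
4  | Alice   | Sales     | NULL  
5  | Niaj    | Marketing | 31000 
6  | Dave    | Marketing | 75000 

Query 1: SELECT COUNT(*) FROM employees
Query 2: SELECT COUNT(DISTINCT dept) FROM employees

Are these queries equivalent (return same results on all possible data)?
No, not equivalent

Query 1 returns: [(6,)]
Query 2 returns: [(2,)]

Reason: COUNT(*) counts rows, COUNT(DISTINCT dept) counts unique depts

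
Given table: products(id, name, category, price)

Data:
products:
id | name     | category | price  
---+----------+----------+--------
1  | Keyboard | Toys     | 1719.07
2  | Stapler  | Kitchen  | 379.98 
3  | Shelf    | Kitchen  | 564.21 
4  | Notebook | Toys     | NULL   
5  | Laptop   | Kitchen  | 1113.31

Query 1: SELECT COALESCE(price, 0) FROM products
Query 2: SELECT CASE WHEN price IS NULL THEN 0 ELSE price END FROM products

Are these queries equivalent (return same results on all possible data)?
Yes, equivalent

Both queries return: [(0,), (379.98,), (564.21,), (1113.31,), (1719.07,)]

Reason: COALESCE vs CASE for NULL handling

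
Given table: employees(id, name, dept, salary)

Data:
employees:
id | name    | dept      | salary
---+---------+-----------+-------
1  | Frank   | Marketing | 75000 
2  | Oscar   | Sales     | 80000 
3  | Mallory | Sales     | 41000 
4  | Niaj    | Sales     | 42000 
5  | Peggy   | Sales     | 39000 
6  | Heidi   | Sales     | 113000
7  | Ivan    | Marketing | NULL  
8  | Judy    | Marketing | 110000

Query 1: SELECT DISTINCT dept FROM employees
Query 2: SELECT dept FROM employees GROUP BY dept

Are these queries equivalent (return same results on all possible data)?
Yes, equivalent

Both queries return: [('Marketing',), ('Sales',)]

Reason: Both get unique depts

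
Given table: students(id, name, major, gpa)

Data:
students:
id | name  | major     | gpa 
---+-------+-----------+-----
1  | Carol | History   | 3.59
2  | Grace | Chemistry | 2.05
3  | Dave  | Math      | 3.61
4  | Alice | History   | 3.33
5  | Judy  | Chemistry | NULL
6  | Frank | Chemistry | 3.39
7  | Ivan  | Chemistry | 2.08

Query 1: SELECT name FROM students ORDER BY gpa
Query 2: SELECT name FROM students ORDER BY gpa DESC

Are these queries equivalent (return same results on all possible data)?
No, not equivalent

Query 1 returns: [('Judy',), ('Grace',), ('Ivan',), ('Alice',), ('Frank',), ('Carol',), ('Dave',)]
Query 2 returns: [('Dave',), ('Carol',), ('Frank',), ('Alice',), ('Ivan',), ('Grace',), ('Judy',)]

Reason: ASC vs DESC gives opposite ordering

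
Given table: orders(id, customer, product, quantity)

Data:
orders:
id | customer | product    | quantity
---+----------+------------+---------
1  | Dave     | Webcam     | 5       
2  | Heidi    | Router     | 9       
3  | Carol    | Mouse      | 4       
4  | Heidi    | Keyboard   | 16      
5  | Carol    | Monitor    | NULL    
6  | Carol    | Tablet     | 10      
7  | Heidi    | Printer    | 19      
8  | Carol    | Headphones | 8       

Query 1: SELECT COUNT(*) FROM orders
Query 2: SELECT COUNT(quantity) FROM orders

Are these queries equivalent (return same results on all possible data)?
No, not equivalent

Query 1 returns: [(8,)]
Query 2 returns: [(7,)]

Reason: COUNT(*) includes NULLs, COUNT(column) excludes them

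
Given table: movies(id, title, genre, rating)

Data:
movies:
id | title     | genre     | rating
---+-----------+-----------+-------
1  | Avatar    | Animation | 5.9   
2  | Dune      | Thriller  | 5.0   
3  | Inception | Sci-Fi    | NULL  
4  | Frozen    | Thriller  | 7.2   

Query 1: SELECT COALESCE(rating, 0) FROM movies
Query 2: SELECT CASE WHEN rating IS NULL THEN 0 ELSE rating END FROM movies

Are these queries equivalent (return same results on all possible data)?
Yes, equivalent

Both queries return: [(0,), (5.0,), (5.9,), (7.2,)]

Reason: COALESCE vs CASE for NULL handling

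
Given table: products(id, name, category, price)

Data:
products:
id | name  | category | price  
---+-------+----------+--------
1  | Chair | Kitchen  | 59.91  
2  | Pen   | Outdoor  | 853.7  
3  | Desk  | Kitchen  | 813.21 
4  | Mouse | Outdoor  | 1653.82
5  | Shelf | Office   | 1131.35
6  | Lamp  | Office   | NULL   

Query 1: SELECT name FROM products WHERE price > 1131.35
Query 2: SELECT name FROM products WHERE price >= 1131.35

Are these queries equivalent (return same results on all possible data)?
No, not equivalent

Query 1 returns: [('Mouse',)]
Query 2 returns: [('Mouse',), ('Shelf',)]

Reason: > vs >= gives different results when price = 1131.35 exists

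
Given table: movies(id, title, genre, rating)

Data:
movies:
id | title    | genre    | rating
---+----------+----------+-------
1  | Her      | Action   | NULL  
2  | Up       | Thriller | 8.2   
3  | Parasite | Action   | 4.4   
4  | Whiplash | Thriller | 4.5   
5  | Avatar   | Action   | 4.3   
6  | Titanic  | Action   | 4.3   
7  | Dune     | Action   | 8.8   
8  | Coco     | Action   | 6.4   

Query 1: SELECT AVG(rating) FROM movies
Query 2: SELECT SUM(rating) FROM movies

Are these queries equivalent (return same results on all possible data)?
No, not equivalent

Query 1 returns: [(5.8428571428571425,)]
Query 2 returns: [(40.9,)]

Reason: AVG vs SUM give different aggregate values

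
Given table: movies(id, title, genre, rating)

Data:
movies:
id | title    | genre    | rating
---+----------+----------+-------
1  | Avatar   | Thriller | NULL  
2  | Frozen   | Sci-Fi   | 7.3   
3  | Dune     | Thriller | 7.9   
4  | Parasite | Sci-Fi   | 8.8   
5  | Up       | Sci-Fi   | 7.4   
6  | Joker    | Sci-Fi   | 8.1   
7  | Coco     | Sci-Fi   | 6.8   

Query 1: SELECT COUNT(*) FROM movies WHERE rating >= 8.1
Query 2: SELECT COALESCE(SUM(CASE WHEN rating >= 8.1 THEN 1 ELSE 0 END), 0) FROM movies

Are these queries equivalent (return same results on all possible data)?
Yes, equivalent

Both queries return: [(2,)]

Reason: COUNT with WHERE vs conditional SUM (COALESCE handles empty-table NULL)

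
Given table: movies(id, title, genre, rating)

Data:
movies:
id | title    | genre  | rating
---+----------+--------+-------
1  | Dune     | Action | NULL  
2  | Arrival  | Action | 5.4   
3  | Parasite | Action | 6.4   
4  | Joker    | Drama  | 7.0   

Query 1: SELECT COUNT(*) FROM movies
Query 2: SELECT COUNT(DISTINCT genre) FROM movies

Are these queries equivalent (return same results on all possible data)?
No, not equivalent

Query 1 returns: [(4,)]
Query 2 returns: [(2,)]

Reason: COUNT(*) counts rows, COUNT(DISTINCT genre) counts unique genres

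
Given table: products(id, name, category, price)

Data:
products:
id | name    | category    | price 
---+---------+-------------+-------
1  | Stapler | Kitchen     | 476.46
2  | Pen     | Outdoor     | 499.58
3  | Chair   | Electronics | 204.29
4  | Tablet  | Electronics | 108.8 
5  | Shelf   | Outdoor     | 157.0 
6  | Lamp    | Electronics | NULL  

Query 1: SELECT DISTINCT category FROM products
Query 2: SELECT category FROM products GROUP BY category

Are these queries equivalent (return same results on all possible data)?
Yes, equivalent

Both queries return: [('Electronics',), ('Kitchen',), ('Outdoor',)]

Reason: Both get unique categorys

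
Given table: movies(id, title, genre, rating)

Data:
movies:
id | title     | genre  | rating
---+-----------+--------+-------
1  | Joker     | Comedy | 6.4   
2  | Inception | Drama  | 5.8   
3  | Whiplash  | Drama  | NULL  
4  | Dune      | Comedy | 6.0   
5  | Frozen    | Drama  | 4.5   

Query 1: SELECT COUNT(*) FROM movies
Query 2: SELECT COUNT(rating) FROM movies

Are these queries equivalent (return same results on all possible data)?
No, not equivalent

Query 1 returns: [(5,)]
Query 2 returns: [(4,)]

Reason: COUNT(*) includes NULLs, COUNT(column) excludes them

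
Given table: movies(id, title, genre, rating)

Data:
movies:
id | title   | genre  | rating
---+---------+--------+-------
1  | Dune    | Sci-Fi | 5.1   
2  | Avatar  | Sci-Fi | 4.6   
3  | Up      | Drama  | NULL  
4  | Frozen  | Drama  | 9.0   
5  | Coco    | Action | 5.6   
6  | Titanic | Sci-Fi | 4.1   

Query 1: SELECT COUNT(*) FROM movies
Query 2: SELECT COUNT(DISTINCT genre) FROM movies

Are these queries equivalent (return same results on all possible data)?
No, not equivalent

Query 1 returns: [(6,)]
Query 2 returns: [(3,)]

Reason: COUNT(*) counts rows, COUNT(DISTINCT genre) counts unique genres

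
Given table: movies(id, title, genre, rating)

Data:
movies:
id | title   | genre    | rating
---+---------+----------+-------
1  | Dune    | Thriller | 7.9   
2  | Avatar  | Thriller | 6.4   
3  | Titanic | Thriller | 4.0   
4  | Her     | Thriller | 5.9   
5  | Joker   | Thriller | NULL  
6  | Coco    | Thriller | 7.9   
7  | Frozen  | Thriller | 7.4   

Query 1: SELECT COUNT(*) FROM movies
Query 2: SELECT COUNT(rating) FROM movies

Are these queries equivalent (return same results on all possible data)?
No, not equivalent

Query 1 returns: [(7,)]
Query 2 returns: [(6,)]

Reason: COUNT(*) includes NULLs, COUNT(column) excludes them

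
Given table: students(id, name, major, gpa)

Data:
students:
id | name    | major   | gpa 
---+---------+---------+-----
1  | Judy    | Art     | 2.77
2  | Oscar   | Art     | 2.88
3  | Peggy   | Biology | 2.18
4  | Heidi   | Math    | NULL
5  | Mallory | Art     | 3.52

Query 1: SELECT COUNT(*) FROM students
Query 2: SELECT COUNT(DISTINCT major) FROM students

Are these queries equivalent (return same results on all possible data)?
No, not equivalent

Query 1 returns: [(5,)]
Query 2 returns: [(3,)]

Reason: COUNT(*) counts rows, COUNT(DISTINCT major) counts unique majors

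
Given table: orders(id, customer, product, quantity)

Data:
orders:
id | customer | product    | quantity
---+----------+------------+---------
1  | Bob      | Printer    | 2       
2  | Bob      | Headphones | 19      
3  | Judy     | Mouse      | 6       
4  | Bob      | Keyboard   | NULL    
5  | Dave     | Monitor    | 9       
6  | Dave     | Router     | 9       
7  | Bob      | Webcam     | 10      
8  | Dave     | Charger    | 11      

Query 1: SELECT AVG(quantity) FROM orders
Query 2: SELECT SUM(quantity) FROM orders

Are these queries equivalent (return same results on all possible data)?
No, not equivalent

Query 1 returns: [(9.428571428571429,)]
Query 2 returns: [(66,)]

Reason: AVG vs SUM give different aggregate values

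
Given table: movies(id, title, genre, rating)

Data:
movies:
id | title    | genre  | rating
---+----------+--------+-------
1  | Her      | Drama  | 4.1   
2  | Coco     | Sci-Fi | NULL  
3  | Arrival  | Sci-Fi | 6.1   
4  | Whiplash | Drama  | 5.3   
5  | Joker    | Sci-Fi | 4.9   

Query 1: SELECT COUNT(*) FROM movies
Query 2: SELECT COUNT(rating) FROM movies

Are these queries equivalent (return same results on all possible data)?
No, not equivalent

Query 1 returns: [(5,)]
Query 2 returns: [(4,)]

Reason: COUNT(*) includes NULLs, COUNT(column) excludes them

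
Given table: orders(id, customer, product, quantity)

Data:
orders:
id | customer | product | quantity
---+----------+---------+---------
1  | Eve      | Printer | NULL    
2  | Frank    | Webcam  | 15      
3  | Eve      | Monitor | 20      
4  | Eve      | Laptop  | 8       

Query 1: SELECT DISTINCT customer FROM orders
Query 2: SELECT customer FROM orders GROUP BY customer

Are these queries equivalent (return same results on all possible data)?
Yes, equivalent

Both queries return: [('Eve',), ('Frank',)]

Reason: Both get unique customers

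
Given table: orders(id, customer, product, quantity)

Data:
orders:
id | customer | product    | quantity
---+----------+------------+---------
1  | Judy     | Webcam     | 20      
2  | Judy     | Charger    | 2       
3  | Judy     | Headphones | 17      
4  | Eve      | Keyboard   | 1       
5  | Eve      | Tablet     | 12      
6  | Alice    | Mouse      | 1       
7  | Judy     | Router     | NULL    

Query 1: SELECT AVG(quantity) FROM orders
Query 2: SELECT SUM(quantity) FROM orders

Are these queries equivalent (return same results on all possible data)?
No, not equivalent

Query 1 returns: [(8.833333333333334,)]
Query 2 returns: [(53,)]

Reason: AVG vs SUM give different aggregate values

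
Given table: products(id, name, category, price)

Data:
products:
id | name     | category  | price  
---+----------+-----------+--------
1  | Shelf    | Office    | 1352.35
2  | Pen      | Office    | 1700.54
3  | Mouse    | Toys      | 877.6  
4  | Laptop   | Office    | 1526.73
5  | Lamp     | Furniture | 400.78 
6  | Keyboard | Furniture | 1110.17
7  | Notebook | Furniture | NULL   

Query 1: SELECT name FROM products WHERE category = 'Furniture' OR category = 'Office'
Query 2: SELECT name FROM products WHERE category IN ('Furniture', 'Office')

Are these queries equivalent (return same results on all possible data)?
Yes, equivalent

Both queries return: [('Keyboard',), ('Lamp',), ('Laptop',), ('Notebook',), ('Pen',), ('Shelf',)]

Reason: OR vs IN are equivalent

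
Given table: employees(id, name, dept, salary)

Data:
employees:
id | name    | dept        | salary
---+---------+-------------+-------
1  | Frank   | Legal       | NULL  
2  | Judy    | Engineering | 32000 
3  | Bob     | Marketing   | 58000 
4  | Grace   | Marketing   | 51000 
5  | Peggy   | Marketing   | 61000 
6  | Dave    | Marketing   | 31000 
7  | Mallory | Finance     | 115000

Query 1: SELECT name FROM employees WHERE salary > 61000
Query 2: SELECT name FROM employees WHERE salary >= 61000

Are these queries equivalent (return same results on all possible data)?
No, not equivalent

Query 1 returns: [('Mallory',)]
Query 2 returns: [('Peggy',), ('Mallory',)]

Reason: > vs >= gives different results when salary = 61000 exists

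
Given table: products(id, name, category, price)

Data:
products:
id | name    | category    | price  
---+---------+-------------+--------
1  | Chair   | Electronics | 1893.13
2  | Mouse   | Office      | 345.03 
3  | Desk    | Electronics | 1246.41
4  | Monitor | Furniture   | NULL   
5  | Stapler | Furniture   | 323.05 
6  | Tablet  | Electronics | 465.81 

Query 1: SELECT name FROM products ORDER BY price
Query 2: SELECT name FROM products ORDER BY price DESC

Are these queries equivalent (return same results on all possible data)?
No, not equivalent

Query 1 returns: [('Monitor',), ('Stapler',), ('Mouse',), ('Tablet',), ('Desk',), ('Chair',)]
Query 2 returns: [('Chair',), ('Desk',), ('Tablet',), ('Mouse',), ('Stapler',), ('Monitor',)]

Reason: ASC vs DESC gives opposite ordering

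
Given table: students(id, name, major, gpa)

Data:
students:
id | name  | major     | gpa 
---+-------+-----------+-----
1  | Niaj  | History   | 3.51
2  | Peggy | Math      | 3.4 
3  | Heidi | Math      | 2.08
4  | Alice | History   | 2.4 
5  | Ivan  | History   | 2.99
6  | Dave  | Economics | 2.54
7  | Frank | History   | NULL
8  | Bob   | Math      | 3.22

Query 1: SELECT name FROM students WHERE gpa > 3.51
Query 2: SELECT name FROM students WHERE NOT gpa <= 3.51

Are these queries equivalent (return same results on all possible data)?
Yes, equivalent

Both queries return: []

Reason: Both filter gpa > 3.51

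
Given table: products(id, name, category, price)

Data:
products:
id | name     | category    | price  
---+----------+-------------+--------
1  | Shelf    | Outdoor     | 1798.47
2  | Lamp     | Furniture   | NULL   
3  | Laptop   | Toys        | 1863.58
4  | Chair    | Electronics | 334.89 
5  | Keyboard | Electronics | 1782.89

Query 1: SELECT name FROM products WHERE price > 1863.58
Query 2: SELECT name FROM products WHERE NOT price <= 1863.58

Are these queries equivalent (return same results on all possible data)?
Yes, equivalent

Both queries return: []

Reason: Both filter price > 1863.58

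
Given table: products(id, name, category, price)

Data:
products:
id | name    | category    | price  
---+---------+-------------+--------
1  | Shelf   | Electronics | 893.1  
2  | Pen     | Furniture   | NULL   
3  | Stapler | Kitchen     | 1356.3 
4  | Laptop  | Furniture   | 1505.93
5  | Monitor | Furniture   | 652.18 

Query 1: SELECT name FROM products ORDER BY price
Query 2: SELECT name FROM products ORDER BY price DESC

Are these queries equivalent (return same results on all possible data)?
No, not equivalent

Query 1 returns: [('Pen',), ('Monitor',), ('Shelf',), ('Stapler',), ('Laptop',)]
Query 2 returns: [('Laptop',), ('Stapler',), ('Shelf',), ('Monitor',), ('Pen',)]

Reason: ASC vs DESC gives opposite ordering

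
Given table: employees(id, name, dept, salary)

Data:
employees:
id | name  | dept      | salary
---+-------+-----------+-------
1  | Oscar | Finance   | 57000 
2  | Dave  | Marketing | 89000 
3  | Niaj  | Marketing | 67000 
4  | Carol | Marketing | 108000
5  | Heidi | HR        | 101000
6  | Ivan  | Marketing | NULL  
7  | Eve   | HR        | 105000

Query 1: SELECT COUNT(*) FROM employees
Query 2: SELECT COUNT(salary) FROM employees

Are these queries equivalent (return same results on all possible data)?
No, not equivalent

Query 1 returns: [(7,)]
Query 2 returns: [(6,)]

Reason: COUNT(*) includes NULLs, COUNT(column) excludes them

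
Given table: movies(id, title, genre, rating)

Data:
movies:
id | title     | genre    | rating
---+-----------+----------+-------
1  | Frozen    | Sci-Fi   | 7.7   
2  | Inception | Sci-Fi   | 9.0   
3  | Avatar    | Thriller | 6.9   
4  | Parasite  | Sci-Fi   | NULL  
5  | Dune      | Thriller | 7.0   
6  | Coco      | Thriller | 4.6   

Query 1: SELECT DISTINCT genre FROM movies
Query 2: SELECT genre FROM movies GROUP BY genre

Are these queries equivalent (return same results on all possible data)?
Yes, equivalent

Both queries return: [('Sci-Fi',), ('Thriller',)]

Reason: Both get unique genres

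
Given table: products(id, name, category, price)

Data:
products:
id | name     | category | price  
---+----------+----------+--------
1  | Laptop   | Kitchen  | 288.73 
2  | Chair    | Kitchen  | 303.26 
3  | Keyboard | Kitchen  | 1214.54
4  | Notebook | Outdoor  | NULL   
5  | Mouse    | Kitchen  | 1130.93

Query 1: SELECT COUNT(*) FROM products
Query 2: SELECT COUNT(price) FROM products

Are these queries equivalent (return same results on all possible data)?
No, not equivalent

Query 1 returns: [(5,)]
Query 2 returns: [(4,)]

Reason: COUNT(*) includes NULLs, COUNT(column) excludes them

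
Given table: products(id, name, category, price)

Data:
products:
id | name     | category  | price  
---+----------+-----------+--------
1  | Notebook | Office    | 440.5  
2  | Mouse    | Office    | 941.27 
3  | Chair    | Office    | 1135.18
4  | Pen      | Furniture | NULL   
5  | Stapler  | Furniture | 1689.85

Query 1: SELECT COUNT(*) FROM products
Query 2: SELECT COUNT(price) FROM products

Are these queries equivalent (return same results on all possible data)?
No, not equivalent

Query 1 returns: [(5,)]
Query 2 returns: [(4,)]

Reason: COUNT(*) includes NULLs, COUNT(column) excludes them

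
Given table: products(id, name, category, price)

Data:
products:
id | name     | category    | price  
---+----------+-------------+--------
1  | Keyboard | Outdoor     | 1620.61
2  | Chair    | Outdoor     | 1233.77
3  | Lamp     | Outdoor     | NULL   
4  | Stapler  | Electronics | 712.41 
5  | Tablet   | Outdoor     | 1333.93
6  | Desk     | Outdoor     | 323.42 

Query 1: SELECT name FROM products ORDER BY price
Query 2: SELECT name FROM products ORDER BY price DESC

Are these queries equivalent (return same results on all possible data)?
No, not equivalent

Query 1 returns: [('Lamp',), ('Desk',), ('Stapler',), ('Chair',), ('Tablet',), ('Keyboard',)]
Query 2 returns: [('Keyboard',), ('Tablet',), ('Chair',), ('Stapler',), ('Desk',), ('Lamp',)]

Reason: ASC vs DESC gives opposite ordering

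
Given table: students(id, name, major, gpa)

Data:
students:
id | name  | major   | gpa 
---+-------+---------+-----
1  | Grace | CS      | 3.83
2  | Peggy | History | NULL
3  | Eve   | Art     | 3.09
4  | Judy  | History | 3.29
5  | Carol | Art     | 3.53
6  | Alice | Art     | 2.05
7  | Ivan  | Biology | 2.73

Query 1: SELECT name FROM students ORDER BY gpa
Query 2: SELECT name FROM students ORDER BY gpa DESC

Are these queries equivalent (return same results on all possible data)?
No, not equivalent

Query 1 returns: [('Peggy',), ('Alice',), ('Ivan',), ('Eve',), ('Judy',), ('Carol',), ('Grace',)]
Query 2 returns: [('Grace',), ('Carol',), ('Judy',), ('Eve',), ('Ivan',), ('Alice',), ('Peggy',)]

Reason: ASC vs DESC gives opposite ordering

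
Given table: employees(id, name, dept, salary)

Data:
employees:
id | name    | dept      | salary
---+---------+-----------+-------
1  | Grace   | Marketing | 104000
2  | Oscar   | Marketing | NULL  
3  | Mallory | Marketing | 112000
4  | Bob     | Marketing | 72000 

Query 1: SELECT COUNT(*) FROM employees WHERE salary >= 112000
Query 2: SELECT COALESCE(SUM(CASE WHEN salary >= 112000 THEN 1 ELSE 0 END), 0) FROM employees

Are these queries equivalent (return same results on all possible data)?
Yes, equivalent

Both queries return: [(1,)]

Reason: COUNT with WHERE vs conditional SUM (COALESCE handles empty-table NULL)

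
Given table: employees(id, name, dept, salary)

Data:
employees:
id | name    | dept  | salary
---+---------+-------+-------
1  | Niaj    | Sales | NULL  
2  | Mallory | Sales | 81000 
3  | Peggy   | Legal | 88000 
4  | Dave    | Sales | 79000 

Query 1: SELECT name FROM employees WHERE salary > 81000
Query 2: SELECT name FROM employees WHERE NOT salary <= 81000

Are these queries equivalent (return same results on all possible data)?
Yes, equivalent

Both queries return: [('Peggy',)]

Reason: Both filter salary > 81000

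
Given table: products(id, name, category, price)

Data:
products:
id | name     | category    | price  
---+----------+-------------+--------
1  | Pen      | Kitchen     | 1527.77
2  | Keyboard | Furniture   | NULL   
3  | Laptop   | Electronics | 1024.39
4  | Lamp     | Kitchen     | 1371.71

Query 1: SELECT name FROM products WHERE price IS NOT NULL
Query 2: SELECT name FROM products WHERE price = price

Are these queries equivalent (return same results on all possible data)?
Yes, equivalent

Both queries return: [('Lamp',), ('Laptop',), ('Pen',)]

Reason: IS NOT NULL vs self-equality (both exclude NULLs)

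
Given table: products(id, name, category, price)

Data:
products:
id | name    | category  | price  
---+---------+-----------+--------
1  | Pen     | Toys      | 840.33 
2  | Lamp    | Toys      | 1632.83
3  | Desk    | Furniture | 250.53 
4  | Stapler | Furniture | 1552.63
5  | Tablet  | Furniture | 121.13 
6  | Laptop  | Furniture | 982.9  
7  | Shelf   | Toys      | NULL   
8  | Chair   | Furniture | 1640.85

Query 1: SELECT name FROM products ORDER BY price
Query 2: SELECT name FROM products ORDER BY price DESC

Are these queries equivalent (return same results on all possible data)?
No, not equivalent

Query 1 returns: [('Shelf',), ('Tablet',), ('Desk',), ('Pen',), ('Laptop',), ('Stapler',), ('Lamp',), ('Chair',)]
Query 2 returns: [('Chair',), ('Lamp',), ('Stapler',), ('Laptop',), ('Pen',), ('Desk',), ('Tablet',), ('Shelf',)]

Reason: ASC vs DESC gives opposite ordering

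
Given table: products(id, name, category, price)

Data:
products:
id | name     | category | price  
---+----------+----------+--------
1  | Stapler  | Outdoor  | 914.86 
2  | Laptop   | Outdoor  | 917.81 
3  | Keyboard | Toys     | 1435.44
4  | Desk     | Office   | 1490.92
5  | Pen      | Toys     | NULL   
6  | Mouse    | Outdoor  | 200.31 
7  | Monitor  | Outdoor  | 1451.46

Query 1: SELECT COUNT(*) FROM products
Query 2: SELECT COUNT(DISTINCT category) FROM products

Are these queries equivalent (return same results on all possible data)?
No, not equivalent

Query 1 returns: [(7,)]
Query 2 returns: [(3,)]

Reason: COUNT(*) counts rows, COUNT(DISTINCT category) counts unique categorys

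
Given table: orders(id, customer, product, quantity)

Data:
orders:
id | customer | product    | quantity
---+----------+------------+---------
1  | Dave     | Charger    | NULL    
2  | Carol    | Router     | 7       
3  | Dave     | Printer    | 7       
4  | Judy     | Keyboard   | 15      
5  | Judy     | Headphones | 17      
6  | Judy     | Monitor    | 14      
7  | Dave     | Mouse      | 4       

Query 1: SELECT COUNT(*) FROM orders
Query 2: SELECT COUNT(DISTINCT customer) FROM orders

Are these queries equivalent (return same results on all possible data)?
No, not equivalent

Query 1 returns: [(7,)]
Query 2 returns: [(3,)]

Reason: COUNT(*) counts rows, COUNT(DISTINCT customer) counts unique customers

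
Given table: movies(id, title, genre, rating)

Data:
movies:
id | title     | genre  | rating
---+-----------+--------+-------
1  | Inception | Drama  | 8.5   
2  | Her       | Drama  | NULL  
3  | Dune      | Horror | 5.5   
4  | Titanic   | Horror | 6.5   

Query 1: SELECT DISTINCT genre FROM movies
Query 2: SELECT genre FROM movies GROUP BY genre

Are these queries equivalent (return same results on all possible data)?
Yes, equivalent

Both queries return: [('Drama',), ('Horror',)]

Reason: Both get unique genres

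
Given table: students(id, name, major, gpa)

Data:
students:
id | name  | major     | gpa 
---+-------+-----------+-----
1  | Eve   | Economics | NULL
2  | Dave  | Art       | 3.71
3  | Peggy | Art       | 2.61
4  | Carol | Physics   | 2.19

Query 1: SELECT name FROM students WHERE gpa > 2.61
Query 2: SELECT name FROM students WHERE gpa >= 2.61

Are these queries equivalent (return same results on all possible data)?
No, not equivalent

Query 1 returns: [('Dave',)]
Query 2 returns: [('Dave',), ('Peggy',)]

Reason: > vs >= gives different results when gpa = 2.61 exists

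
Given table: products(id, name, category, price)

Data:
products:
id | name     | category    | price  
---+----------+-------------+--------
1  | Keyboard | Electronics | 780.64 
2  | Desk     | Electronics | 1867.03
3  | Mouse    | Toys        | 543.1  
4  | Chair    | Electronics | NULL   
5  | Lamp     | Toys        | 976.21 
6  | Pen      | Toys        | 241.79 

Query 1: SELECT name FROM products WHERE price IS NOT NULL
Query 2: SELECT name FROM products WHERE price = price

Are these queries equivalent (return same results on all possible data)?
Yes, equivalent

Both queries return: [('Desk',), ('Keyboard',), ('Lamp',), ('Mouse',), ('Pen',)]

Reason: IS NOT NULL vs self-equality (both exclude NULLs)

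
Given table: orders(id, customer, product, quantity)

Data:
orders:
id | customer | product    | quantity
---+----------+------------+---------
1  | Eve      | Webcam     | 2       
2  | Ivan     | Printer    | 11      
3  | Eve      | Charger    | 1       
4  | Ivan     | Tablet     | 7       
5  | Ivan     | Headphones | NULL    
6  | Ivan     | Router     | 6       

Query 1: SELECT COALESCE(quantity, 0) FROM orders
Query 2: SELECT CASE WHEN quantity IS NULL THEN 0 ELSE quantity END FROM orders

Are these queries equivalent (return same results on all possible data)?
Yes, equivalent

Both queries return: [(0,), (1,), (2,), (6,), (7,), (11,)]

Reason: COALESCE vs CASE for NULL handling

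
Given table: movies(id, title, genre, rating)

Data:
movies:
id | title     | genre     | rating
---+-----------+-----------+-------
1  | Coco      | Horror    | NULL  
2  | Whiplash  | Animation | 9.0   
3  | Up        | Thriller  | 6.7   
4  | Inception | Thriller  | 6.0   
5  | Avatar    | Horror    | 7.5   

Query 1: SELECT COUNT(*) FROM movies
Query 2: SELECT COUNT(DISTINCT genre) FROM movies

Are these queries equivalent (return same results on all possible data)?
No, not equivalent

Query 1 returns: [(5,)]
Query 2 returns: [(3,)]

Reason: COUNT(*) counts rows, COUNT(DISTINCT genre) counts unique genres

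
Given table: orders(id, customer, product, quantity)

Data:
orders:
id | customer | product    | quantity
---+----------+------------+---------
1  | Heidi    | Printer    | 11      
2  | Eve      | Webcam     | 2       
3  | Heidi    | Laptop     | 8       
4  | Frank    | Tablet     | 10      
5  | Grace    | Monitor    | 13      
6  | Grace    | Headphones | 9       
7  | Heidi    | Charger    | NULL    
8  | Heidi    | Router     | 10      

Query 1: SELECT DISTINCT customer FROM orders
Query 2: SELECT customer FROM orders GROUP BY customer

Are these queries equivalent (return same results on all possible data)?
Yes, equivalent

Both queries return: [('Eve',), ('Frank',), ('Grace',), ('Heidi',)]

Reason: Both get unique customers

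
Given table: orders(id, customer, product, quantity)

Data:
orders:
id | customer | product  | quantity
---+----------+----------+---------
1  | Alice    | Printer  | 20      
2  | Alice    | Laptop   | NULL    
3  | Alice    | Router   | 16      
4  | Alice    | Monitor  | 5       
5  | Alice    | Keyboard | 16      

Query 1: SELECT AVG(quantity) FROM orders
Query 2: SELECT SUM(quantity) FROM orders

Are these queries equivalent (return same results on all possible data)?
No, not equivalent

Query 1 returns: [(14.25,)]
Query 2 returns: [(57,)]

Reason: AVG vs SUM give different aggregate values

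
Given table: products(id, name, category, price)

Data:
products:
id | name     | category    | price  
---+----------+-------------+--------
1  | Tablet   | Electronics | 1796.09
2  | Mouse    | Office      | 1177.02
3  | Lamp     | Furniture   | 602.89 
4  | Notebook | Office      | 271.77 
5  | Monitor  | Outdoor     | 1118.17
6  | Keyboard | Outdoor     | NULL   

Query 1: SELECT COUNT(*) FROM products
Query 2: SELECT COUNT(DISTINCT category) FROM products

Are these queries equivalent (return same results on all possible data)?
No, not equivalent

Query 1 returns: [(6,)]
Query 2 returns: [(4,)]

Reason: COUNT(*) counts rows, COUNT(DISTINCT category) counts unique categorys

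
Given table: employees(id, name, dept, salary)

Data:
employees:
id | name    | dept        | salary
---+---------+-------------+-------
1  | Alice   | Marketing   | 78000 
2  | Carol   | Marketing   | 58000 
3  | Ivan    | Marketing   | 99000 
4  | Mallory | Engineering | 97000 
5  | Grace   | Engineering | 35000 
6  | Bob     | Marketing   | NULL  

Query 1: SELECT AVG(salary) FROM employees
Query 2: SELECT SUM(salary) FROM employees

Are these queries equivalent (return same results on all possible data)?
No, not equivalent

Query 1 returns: [(73400.0,)]
Query 2 returns: [(367000,)]

Reason: AVG vs SUM give different aggregate values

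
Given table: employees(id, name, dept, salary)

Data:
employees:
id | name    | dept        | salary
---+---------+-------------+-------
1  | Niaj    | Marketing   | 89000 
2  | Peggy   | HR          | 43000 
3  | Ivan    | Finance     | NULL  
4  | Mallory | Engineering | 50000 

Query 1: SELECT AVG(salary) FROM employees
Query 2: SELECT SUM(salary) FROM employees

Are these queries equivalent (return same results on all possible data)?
No, not equivalent

Query 1 returns: [(60666.666666666664,)]
Query 2 returns: [(182000,)]

Reason: AVG vs SUM give different aggregate values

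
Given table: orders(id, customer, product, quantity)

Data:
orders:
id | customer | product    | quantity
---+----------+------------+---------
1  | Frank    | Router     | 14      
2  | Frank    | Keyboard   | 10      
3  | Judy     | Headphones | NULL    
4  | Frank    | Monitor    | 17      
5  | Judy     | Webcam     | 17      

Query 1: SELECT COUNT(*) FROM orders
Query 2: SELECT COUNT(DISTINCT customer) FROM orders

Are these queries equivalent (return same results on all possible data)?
No, not equivalent

Query 1 returns: [(5,)]
Query 2 returns: [(2,)]

Reason: COUNT(*) counts rows, COUNT(DISTINCT customer) counts unique customers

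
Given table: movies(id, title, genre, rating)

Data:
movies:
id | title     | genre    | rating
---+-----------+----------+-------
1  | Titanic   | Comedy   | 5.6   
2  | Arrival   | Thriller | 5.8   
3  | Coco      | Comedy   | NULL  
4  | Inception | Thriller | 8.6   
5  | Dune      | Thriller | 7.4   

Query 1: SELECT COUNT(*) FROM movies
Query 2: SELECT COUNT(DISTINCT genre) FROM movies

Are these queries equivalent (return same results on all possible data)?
No, not equivalent

Query 1 returns: [(5,)]
Query 2 returns: [(2,)]

Reason: COUNT(*) counts rows, COUNT(DISTINCT genre) counts unique genres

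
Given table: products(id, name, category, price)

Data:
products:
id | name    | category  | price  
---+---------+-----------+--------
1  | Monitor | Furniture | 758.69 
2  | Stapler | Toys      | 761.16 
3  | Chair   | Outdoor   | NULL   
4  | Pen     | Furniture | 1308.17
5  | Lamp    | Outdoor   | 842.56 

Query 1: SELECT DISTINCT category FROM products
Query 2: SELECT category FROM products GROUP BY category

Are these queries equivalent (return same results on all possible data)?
Yes, equivalent

Both queries return: [('Furniture',), ('Outdoor',), ('Toys',)]

Reason: Both get unique categorys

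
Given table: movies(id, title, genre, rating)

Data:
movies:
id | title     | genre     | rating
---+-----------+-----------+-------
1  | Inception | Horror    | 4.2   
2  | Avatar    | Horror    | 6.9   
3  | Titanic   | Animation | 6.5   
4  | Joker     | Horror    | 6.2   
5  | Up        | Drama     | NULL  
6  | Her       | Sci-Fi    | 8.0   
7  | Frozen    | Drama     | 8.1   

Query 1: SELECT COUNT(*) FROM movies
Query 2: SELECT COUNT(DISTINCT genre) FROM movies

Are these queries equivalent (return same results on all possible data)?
No, not equivalent

Query 1 returns: [(7,)]
Query 2 returns: [(4,)]

Reason: COUNT(*) counts rows, COUNT(DISTINCT genre) counts unique genres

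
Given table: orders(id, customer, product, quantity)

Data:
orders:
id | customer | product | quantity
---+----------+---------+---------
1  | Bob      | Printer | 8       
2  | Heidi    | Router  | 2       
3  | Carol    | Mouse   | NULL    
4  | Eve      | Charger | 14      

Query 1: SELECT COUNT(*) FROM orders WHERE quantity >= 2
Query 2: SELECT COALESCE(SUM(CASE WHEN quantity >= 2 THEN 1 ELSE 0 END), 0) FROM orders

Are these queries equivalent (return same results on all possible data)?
Yes, equivalent

Both queries return: [(3,)]

Reason: COUNT with WHERE vs conditional SUM (COALESCE handles empty-table NULL)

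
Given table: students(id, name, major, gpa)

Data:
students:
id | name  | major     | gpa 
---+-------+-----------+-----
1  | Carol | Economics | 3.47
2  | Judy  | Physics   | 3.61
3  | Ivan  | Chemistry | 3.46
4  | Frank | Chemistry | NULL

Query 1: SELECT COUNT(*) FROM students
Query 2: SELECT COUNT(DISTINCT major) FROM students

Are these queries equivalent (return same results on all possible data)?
No, not equivalent

Query 1 returns: [(4,)]
Query 2 returns: [(3,)]

Reason: COUNT(*) counts rows, COUNT(DISTINCT major) counts unique majors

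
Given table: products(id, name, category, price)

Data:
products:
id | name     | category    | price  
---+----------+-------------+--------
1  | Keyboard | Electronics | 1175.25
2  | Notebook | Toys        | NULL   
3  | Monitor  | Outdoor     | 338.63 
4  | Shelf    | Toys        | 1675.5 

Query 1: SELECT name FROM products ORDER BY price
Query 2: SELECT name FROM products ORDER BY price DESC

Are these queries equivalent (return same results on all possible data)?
No, not equivalent

Query 1 returns: [('Notebook',), ('Monitor',), ('Keyboard',), ('Shelf',)]
Query 2 returns: [('Shelf',), ('Keyboard',), ('Monitor',), ('Notebook',)]

Reason: ASC vs DESC gives opposite ordering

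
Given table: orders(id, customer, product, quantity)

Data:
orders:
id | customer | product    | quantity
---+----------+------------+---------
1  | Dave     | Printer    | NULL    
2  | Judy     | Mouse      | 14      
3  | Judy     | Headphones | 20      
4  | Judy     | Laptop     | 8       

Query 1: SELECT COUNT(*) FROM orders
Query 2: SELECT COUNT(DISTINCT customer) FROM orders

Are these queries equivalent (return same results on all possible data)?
No, not equivalent

Query 1 returns: [(4,)]
Query 2 returns: [(2,)]

Reason: COUNT(*) counts rows, COUNT(DISTINCT customer) counts unique customers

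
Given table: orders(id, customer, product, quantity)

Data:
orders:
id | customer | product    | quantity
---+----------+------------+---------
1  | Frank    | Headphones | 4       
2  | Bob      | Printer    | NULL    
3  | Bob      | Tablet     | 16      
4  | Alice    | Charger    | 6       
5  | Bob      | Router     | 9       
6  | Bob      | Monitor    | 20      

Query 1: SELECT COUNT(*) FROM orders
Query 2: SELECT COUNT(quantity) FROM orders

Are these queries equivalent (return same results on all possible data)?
No, not equivalent

Query 1 returns: [(6,)]
Query 2 returns: [(5,)]

Reason: COUNT(*) includes NULLs, COUNT(column) excludes them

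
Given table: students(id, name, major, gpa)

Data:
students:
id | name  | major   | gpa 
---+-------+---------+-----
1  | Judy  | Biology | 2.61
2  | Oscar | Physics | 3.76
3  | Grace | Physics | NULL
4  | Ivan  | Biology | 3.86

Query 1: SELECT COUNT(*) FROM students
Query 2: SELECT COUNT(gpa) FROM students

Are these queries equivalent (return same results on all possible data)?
No, not equivalent

Query 1 returns: [(4,)]
Query 2 returns: [(3,)]

Reason: COUNT(*) includes NULLs, COUNT(column) excludes them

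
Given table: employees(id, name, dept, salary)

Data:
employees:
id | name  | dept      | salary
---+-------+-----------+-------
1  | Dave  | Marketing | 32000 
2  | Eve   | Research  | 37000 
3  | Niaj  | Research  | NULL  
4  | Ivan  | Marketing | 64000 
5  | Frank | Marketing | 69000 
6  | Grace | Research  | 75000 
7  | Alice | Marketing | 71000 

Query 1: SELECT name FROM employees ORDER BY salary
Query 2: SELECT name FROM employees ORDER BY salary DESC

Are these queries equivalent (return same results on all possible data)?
No, not equivalent

Query 1 returns: [('Niaj',), ('Dave',), ('Eve',), ('Ivan',), ('Frank',), ('Alice',), ('Grace',)]
Query 2 returns: [('Grace',), ('Alice',), ('Frank',), ('Ivan',), ('Eve',), ('Dave',), ('Niaj',)]

Reason: ASC vs DESC gives opposite ordering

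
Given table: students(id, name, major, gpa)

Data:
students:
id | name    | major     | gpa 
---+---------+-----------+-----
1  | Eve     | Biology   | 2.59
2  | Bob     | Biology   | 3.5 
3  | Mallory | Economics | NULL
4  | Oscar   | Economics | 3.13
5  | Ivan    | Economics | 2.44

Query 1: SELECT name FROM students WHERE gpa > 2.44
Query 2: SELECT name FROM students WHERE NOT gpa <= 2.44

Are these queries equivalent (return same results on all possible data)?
Yes, equivalent

Both queries return: [('Bob',), ('Eve',), ('Oscar',)]

Reason: Both filter gpa > 2.44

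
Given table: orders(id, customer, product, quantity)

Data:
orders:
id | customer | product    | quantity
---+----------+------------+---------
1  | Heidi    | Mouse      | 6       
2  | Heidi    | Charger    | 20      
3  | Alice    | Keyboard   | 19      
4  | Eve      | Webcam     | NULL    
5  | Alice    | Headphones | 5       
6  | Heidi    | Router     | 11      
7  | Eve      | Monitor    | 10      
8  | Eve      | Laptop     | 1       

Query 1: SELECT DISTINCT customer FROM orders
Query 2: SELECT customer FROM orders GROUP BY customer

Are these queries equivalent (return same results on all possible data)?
Yes, equivalent

Both queries return: [('Alice',), ('Eve',), ('Heidi',)]

Reason: Both get unique customers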